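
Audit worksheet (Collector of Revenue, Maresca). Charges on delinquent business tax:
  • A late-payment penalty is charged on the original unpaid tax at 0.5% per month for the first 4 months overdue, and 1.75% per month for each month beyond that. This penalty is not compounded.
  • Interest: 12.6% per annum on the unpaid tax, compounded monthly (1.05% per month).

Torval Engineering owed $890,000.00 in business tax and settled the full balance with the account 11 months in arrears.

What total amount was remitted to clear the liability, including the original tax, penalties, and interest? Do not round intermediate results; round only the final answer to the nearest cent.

Penalty, months 1–4: 4 × 0.5% × $890,000.00 = $17,800.00
Penalty, months 5–11: 7 × 1.75% × $890,000.00 = $109,025.00
Interest: $890,000.00 × ((1 + 0.0105)^11 − 1) = $890,000.00 × 0.1217588… = $108,365.3577…
Total = $890,000.00 + $126,825.0000 + $108,365.3577… = $1,125,190.36

$1,125,190.36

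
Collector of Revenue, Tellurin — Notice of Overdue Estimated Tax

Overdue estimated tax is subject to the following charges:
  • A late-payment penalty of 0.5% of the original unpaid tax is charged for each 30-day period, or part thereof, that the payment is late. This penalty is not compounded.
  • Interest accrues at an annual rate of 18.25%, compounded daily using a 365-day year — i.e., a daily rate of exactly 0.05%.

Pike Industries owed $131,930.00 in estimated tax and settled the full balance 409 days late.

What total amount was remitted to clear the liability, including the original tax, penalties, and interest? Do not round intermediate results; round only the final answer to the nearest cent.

Penalty periods: ⌈409/30⌉ = 14; penalty = 14 × 0.5% × $131,930.00 = $9,235.10
Interest: $131,930.00 × ((1 + 0.0005)^409 − 1) = $131,930.00 × 0.22684875… = $29,928.1559…
Total = $131,930.00 + $9,235.1000 + $29,928.1559… = $171,093.26

$171,093.26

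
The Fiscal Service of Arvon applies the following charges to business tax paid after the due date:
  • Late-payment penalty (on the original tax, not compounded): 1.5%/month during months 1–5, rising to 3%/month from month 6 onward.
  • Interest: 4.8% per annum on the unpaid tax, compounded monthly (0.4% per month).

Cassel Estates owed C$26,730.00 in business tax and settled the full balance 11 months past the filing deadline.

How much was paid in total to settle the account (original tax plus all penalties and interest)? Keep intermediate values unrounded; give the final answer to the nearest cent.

Penalty, months 1–5: 5 × 1.5% × C$26,730.00 = C$2,004.75
Penalty, months 6–11: 6 × 3% × C$26,730.00 = C$4,811.40
Interest: C$26,730.00 × ((1 + 0.004)^11 − 1) = C$26,730.00 × 0.0448906… = C$1,199.9269…
Total = C$26,730.00 + C$6,816.1500 + C$1,199.9269… = C$34,746.08

C$34,746.08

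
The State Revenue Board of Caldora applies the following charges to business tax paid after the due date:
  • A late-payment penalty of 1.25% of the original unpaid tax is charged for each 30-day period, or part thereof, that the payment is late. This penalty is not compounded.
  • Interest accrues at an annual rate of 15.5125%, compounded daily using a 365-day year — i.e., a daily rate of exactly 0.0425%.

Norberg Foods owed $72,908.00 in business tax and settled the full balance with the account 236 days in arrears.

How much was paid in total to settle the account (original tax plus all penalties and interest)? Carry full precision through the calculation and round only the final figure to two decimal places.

Penalty periods: ⌈236/30⌉ = 8; penalty = 8 × 1.25% × $72,908.00 = $7,290.80
Interest: $72,908.00 × ((1 + 0.000425)^236 − 1) = $72,908.00 × 0.10547896… = $7,690.2603…
Total = $72,908.00 + $7,290.8000 + $7,690.2603… = $87,889.06

$87,889.06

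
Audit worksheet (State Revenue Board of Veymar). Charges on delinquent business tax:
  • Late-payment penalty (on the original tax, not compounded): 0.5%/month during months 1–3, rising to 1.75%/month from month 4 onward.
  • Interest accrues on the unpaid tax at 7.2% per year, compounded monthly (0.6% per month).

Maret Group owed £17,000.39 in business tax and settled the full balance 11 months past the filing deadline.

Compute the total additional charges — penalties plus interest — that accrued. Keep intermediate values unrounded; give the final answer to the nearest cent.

Penalty, months 1–3: 3 × 0.5% × £17,000.39 = £255.01…
Penalty, months 4–11: 8 × 1.75% × £17,000.39 = £2,380.05…
Interest: £17,000.39 × ((1 + 0.006)^11 − 1) = £17,000.39 × 0.0680161… = £1,156.2997…
Penalties + interest = £2,635.0605… + £1,156.2997… = £3,791.36

£3,791.36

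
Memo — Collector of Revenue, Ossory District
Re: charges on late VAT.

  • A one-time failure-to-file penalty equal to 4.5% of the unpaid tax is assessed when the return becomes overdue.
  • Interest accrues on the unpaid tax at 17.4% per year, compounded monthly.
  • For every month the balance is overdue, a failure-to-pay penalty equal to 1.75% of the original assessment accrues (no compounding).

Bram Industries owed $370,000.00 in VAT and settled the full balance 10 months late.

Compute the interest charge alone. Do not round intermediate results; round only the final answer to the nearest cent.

$57,289.52

Interest (17.4%/yr ÷ 12 = 1.45%/month): $370,000.00 × ((1 + 0.0145)^10 − 1) = $57,289.5167…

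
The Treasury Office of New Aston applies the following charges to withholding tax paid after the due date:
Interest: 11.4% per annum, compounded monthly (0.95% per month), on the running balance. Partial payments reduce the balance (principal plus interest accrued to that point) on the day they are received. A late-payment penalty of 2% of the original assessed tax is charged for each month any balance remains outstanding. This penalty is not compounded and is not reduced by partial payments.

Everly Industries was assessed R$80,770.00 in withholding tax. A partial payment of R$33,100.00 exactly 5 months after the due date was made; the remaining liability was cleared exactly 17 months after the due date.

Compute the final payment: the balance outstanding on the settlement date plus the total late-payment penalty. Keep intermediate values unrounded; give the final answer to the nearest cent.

Balance at month 5: R$80,770.0000 × (1 + 0.0095)^5 = R$84,680.1657…
After R$33,100.00 payment: R$84,680.1657… − R$33,100.00 = R$51,580.1657…
Balance at month 17: R$51,580.1657… × (1 + 0.0095)^12 = R$57,777.4822…
Penalty: 17 × 2% × R$80,770.00 = R$27,461.80
Final settlement = outstanding balance + penalty = R$57,777.4822… + R$27,461.80 = R$85,239.28

R$85,239.28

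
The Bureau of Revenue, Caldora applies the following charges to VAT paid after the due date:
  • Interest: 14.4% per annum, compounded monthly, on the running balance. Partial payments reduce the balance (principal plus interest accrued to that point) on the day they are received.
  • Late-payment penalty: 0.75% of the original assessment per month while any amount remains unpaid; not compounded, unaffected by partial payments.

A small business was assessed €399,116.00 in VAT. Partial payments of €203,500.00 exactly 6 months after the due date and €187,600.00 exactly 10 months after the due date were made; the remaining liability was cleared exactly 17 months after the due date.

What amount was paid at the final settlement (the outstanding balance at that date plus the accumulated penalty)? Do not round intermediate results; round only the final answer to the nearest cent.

Monthly rate = 14.4% ÷ 12 = 1.2%
Balance at month 6: €399,116.0000 × (1 + 0.012)^6 = €428,728.3607…
After €203,500.00 payment: €428,728.3607… − €203,500.00 = €225,228.3607…
Balance at month 10: €225,228.3607… × (1 + 0.012)^4 = €236,235.4808…
After €187,600.00 payment: €236,235.4808… − €187,600.00 = €48,635.4808…
Balance at month 17: €48,635.4808… × (1 + 0.012)^7 = €52,870.9119…
Penalty: 17 × 0.75% × €399,116.00 = €50,887.29
Final settlement = outstanding balance + penalty = €52,870.9119… + €50,887.29 = €103,758.20

€103,758.20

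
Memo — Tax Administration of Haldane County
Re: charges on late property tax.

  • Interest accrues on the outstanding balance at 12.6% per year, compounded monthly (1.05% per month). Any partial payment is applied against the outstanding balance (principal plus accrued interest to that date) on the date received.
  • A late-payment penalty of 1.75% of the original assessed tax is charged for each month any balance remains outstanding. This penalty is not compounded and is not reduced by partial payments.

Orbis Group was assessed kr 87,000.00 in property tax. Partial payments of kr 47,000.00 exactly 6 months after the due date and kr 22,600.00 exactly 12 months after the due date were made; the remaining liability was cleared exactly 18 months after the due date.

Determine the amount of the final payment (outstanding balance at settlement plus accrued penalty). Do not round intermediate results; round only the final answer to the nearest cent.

kr 55,063.10

Balance at month 6: kr 87,000.0000 × (1 + 0.0105)^6 = kr 92,626.9064…
After kr 47,000.00 payment: kr 92,626.9064… − kr 47,000.00 = kr 45,626.9064…
Balance at month 12: kr 45,626.9064… × (1 + 0.0105)^6 = kr 48,577.9218…
After kr 22,600.00 payment: kr 48,577.9218… − kr 22,600.00 = kr 25,977.9218…
Balance at month 18: kr 25,977.9218… × (1 + 0.0105)^6 = kr 27,658.0981…
Penalty: 18 × 1.75% × kr 87,000.00 = kr 27,405.00
Final settlement = outstanding balance + penalty = kr 27,658.0981… + kr 27,405.00 = kr 55,063.10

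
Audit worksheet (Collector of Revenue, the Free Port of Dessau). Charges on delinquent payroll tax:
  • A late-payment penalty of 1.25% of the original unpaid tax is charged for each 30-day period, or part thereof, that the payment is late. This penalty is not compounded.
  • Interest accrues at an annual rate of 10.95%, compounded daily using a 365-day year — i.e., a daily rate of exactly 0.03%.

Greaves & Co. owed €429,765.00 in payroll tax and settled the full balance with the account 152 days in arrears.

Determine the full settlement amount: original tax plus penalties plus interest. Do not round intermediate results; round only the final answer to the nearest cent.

€482,045.27

Penalty periods: ⌈152/30⌉ = 6; penalty = 6 × 1.25% × €429,765.00 = €32,232.38…
Interest: €429,765.00 × ((1 + 0.0003)^152 − 1) = €429,765.00 × 0.04664851… = €20,047.8957…
Total = €429,765.00 + €32,232.3750 + €20,047.8957… = €482,045.27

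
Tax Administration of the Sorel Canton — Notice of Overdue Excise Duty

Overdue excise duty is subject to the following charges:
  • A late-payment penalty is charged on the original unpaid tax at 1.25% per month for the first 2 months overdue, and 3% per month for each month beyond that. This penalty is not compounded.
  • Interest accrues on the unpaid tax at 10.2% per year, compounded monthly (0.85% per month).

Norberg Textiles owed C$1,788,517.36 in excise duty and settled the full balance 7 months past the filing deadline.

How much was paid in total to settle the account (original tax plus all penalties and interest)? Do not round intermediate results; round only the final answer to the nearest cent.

Penalty, months 1–2: 2 × 1.25% × C$1,788,517.36 = C$44,712.93…
Penalty, months 3–7: 5 × 3% × C$1,788,517.36 = C$268,277.60…
Interest: C$1,788,517.36 × ((1 + 0.0085)^7 − 1) = C$1,788,517.36 × 0.0610389… = C$109,169.1824…
Total = C$1,788,517.36 + C$312,990.5380 + C$109,169.1824… = C$2,210,677.08

C$2,210,677.08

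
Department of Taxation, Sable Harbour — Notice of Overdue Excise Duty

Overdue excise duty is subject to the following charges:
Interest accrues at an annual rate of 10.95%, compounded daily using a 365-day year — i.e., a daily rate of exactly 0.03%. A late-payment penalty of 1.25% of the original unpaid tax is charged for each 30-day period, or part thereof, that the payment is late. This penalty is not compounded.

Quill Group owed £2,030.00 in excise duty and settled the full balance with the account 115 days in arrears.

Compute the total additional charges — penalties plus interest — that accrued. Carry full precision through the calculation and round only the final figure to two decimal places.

Penalty periods: ⌈115/30⌉ = 4; penalty = 4 × 1.25% × £2,030.00 = £101.50
Interest: £2,030.00 × ((1 + 0.0003)^115 − 1) = £2,030.00 × 0.03509667… = £71.2462…
Penalties + interest = £101.5000 + £71.2462… = £172.75

£172.75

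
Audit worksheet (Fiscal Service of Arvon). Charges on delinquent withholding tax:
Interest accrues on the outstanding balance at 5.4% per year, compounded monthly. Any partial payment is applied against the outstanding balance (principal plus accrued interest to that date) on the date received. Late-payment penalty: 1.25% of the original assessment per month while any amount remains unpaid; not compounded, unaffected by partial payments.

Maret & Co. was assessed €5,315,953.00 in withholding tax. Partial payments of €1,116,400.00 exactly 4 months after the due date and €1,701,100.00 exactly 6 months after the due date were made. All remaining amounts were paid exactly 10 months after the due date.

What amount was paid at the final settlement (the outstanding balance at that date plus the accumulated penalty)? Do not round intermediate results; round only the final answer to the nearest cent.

Monthly rate = 5.4% ÷ 12 = 0.45%
Balance at month 4: €5,315,953.0000 × (1 + 0.0045)^4 = €5,412,287.9821…
After €1,116,400.00 payment: €5,412,287.9821… − €1,116,400.00 = €4,295,887.9821…
Balance at month 6: €4,295,887.9821… × (1 + 0.0045)^2 = €4,334,637.9657…
After €1,701,100.00 payment: €4,334,637.9657… − €1,701,100.00 = €2,633,537.9657…
Balance at month 10: €2,633,537.9657… × (1 + 0.0045)^4 = €2,681,262.5850…
Penalty: 10 × 1.25% × €5,315,953.00 = €664,494.13…
Final settlement = outstanding balance + penalty = €2,681,262.5850… + €664,494.13… = €3,345,756.71

€3,345,756.71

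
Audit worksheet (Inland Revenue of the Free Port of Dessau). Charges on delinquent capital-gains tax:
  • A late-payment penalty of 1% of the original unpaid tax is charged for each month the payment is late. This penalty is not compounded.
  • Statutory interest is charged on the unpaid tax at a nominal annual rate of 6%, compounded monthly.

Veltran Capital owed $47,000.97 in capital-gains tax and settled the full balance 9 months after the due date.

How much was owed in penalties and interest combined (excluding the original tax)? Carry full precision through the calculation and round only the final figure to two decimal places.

$6,387.93

Late-payment penalty: 9 × 1% × $47,000.97 = $4,230.09…
Interest (6%/yr ÷ 12 = 0.5%/month): $47,000.97 × ((1 + 0.005)^9 − 1) = $2,157.8418…
Penalties + interest = $4,230.0873 + $2,157.8418… = $6,387.93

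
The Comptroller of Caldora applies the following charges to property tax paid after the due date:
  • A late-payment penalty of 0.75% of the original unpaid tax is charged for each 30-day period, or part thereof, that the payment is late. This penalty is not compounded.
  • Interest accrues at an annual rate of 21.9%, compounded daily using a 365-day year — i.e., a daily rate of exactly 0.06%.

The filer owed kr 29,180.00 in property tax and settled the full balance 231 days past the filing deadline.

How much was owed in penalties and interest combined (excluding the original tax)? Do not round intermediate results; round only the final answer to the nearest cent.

Penalty periods: ⌈231/30⌉ = 8; penalty = 8 × 0.75% × kr 29,180.00 = kr 1,750.80
Interest: kr 29,180.00 × ((1 + 0.0006)^231 − 1) = kr 29,180.00 × 0.14861680… = kr 4,336.6383…
Penalties + interest = kr 1,750.8000 + kr 4,336.6383… = kr 6,087.44

kr 6,087.44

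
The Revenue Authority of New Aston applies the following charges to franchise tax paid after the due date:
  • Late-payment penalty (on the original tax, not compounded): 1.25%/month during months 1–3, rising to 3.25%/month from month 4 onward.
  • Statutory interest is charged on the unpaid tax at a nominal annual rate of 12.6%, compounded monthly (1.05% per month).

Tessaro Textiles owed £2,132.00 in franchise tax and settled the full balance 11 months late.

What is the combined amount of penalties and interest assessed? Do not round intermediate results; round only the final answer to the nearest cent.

£893.86

Penalty, months 1–3: 3 × 1.25% × £2,132.00 = £79.95
Penalty, months 4–11: 8 × 3.25% × £2,132.00 = £554.32
Interest: £2,132.00 × ((1 + 0.0105)^11 − 1) = £2,132.00 × 0.1217588… = £259.5898…
Penalties + interest = £634.2700 + £259.5898… = £893.86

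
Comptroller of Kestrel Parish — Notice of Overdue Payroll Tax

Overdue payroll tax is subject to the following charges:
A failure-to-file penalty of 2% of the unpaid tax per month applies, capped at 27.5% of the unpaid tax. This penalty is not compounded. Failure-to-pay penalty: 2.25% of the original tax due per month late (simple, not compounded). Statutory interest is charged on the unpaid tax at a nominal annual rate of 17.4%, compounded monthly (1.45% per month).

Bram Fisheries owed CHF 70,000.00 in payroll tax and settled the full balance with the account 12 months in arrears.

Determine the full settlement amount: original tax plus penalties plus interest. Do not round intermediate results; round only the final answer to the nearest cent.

CHF 118,899.87

Failure-to-file: 12 × 2% × CHF 70,000.00 = CHF 16,800.00 (under the 27.5% cap)
Failure-to-pay penalty = 2.25% × CHF 70,000.00 × 12 mo = CHF 18,900.00
Interest: CHF 70,000.00 × ((1 + 0.0145)^12 − 1) = CHF 70,000.00 × 0.1885696… = CHF 13,199.8717…
Total = CHF 70,000.00 + CHF 35,700.0000 + CHF 13,199.8717… = CHF 118,899.87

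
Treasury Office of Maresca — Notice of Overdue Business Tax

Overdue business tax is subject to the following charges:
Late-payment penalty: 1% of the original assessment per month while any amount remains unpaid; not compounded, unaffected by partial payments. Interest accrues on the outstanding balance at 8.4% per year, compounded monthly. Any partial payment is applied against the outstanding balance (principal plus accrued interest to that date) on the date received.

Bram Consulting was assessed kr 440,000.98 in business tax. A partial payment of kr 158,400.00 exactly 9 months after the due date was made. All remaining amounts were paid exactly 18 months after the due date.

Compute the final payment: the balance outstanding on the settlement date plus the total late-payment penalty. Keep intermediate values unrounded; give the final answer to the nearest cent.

Monthly rate = 8.4% ÷ 12 = 0.7%
Balance at month 9: kr 440,000.9800 × (1 + 0.007)^9 = kr 468,510.0148…
After kr 158,400.00 payment: kr 468,510.0148… − kr 158,400.00 = kr 310,110.0148…
Balance at month 18: kr 310,110.0148… × (1 + 0.007)^9 = kr 330,203.0092…
Penalty: 18 × 1% × kr 440,000.98 = kr 79,200.18…
Final settlement = outstanding balance + penalty = kr 330,203.0092… + kr 79,200.18… = kr 409,403.19

kr 409,403.19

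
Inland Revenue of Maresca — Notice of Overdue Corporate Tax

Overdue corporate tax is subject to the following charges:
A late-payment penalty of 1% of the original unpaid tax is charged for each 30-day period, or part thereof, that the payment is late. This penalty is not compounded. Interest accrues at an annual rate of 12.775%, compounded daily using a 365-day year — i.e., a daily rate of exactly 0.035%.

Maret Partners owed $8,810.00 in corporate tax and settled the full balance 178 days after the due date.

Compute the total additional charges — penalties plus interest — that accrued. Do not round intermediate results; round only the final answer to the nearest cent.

$1,094.82

Penalty periods: ⌈178/30⌉ = 6; penalty = 6 × 1% × $8,810.00 = $528.60
Interest: $8,810.00 × ((1 + 0.00035)^178 − 1) = $8,810.00 × 0.06426998… = $566.2185…
Penalties + interest = $528.6000 + $566.2185… = $1,094.82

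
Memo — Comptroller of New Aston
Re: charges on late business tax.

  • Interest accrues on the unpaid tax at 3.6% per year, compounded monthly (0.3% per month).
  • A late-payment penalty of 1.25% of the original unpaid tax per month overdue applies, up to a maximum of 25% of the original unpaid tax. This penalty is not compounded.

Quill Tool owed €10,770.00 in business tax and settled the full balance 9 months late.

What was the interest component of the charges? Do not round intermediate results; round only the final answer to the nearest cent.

Interest: €10,770.00 × ((1 + 0.003)^9 − 1) = €10,770.00 × 0.0273263… = €294.3040…

€294.30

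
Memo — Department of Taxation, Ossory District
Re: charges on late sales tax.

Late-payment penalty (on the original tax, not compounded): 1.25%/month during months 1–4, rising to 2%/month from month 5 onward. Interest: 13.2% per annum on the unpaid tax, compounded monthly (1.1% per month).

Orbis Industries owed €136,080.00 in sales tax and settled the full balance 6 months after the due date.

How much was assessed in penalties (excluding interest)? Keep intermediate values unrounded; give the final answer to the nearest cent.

Penalty, months 1–4: 4 × 1.25% × €136,080.00 = €6,804.00
Penalty, months 5–6: 2 × 2% × €136,080.00 = €5,443.20
Total penalty = €6,804.00 + €5,443.20 = €12,247.20

€12,247.20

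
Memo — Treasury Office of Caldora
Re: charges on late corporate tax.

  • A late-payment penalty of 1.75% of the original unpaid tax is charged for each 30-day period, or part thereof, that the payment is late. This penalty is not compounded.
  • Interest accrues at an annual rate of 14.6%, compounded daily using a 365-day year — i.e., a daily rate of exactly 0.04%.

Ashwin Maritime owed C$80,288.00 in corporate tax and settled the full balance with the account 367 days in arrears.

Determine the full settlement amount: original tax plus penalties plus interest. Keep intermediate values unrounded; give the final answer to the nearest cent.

Penalty periods: ⌈367/30⌉ = 13; penalty = 13 × 1.75% × C$80,288.00 = C$18,265.52
Interest: C$80,288.00 × ((1 + 0.0004)^367 − 1) = C$80,288.00 × 0.15808832… = C$12,692.5952…
Total = C$80,288.00 + C$18,265.5200 + C$12,692.5952… = C$111,246.12

C$111,246.12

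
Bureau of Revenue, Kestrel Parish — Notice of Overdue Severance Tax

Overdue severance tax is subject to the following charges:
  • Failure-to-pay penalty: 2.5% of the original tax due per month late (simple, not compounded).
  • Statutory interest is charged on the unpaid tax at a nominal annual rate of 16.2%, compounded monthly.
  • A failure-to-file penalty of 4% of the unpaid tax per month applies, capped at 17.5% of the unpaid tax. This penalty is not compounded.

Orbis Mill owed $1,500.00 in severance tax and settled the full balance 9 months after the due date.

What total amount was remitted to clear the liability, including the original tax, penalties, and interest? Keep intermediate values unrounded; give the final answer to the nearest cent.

Failure-to-file: 9 × 4% × $1,500.00 = $540.00, capped at 17.5% × $1,500.00 = $262.50
Failure-to-pay penalty: 9 × 2.5% × $1,500.00 = $337.50
Interest (16.2%/yr ÷ 12 = 1.35%/month): $1,500.00 × ((1 + 0.0135)^9 − 1) = $192.4079…
Total = $1,500.00 + $600.0000 + $192.4079… = $2,292.41

$2,292.41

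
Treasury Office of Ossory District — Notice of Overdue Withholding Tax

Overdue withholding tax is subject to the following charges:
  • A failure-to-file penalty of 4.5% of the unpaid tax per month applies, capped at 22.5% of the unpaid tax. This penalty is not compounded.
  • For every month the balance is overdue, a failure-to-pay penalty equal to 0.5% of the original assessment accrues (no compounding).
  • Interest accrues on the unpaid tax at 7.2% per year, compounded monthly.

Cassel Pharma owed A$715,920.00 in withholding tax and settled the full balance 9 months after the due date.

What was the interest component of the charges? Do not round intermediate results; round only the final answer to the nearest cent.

Interest (7.2%/yr ÷ 12 = 0.6%/month): A$715,920.00 × ((1 + 0.006)^9 − 1) = A$39,600.6196…

A$39,600.62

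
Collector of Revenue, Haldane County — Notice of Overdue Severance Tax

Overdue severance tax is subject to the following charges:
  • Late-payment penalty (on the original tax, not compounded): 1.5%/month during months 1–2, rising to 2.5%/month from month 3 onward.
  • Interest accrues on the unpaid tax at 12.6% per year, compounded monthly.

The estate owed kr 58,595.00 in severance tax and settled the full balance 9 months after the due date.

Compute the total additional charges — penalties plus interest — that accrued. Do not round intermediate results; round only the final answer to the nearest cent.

kr 17,787.55

Penalty, months 1–2: 2 × 1.5% × kr 58,595.00 = kr 1,757.85
Penalty, months 3–9: 7 × 2.5% × kr 58,595.00 = kr 10,254.13…
Interest (12.6%/yr ÷ 12 = 1.05%/month): kr 58,595.00 × ((1 + 0.0105)^9 − 1) = kr 5,775.5796…
Penalties + interest = kr 12,011.9750 + kr 5,775.5796… = kr 17,787.55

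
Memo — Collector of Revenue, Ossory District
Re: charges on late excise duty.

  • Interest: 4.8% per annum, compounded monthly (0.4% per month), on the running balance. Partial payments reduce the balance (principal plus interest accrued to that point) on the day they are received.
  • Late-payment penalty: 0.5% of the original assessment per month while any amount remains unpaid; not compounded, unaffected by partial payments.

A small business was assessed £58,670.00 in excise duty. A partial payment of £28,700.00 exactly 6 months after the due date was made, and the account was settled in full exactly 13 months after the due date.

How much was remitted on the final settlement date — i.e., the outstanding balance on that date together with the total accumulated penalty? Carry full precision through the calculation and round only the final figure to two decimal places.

£36,095.39

Balance at month 6: £58,670.0000 × (1 + 0.004)^6 = £60,092.2361…
After £28,700.00 payment: £60,092.2361… − £28,700.00 = £31,392.2361…
Balance at month 13: £31,392.2361… × (1 + 0.004)^7 = £32,281.8371…
Penalty: 13 × 0.5% × £58,670.00 = £3,813.55
Final settlement = outstanding balance + penalty = £32,281.8371… + £3,813.55 = £36,095.39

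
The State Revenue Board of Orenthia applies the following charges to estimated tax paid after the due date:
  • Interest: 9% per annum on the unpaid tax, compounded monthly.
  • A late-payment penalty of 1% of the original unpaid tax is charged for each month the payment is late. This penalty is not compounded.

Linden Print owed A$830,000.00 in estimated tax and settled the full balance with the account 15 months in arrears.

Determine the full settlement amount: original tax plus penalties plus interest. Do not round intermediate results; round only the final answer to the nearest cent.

Late-payment penalty: 15 × 1% × A$830,000.00 = A$124,500.00
Interest (9%/yr ÷ 12 = 0.75%/month): A$830,000.00 × ((1 + 0.0075)^15 − 1) = A$98,440.1532…
Total = A$830,000.00 + A$124,500.0000 + A$98,440.1532… = A$1,052,940.15

A$1,052,940.15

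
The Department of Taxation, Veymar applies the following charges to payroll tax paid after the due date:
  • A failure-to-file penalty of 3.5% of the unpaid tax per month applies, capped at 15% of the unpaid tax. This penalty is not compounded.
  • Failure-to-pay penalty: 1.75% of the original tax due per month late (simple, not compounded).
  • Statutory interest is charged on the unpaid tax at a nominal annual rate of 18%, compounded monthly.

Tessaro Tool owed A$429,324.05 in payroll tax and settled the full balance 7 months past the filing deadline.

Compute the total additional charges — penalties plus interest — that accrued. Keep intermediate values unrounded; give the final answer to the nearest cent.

Failure-to-file: 7 × 3.5% × A$429,324.05 = A$105,184.39…, capped at 15% × A$429,324.05 = A$64,398.61…
Failure-to-pay penalty = 1.75% × A$429,324.05 × 7 mo = A$52,592.20…
Interest (18%/yr ÷ 12 = 1.5%/month): A$429,324.05 × ((1 + 0.015)^7 − 1) = A$47,159.0629…
Penalties + interest = A$116,990.8036… + A$47,159.0629… = A$164,149.87

A$164,149.87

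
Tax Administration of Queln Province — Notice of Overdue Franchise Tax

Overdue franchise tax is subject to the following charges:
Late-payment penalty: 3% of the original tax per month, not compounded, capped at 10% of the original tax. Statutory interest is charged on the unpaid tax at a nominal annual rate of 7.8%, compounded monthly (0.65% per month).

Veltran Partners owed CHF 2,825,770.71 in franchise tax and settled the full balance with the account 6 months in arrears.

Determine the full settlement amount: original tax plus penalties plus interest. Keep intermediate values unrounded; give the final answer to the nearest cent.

CHF 3,220,359.27

Penalty (uncapped): 6 × 3% × CHF 2,825,770.71 = CHF 508,638.73…; cap = 10% × CHF 2,825,770.71 = CHF 282,577.07… → penalty = CHF 282,577.07…
Interest: CHF 2,825,770.71 × ((1 + 0.0065)^6 − 1) = CHF 2,825,770.71 × 0.0396393… = CHF 112,011.4863…
Total = CHF 2,825,770.71 + CHF 282,577.0710 + CHF 112,011.4863… = CHF 3,220,359.27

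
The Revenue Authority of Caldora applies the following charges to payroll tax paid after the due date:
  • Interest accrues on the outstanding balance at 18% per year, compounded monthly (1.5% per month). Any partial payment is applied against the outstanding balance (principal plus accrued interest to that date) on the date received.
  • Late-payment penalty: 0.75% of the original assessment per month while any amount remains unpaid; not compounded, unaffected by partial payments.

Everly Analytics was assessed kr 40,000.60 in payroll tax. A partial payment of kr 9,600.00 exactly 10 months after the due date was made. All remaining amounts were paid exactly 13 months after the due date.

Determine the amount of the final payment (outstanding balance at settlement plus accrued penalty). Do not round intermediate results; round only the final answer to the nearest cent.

kr 42,404.37

Balance at month 10: kr 40,000.6000 × (1 + 0.015)^10 = kr 46,422.3293…
After kr 9,600.00 payment: kr 46,422.3293… − kr 9,600.00 = kr 36,822.3293…
Balance at month 13: kr 36,822.3293… × (1 + 0.015)^3 = kr 38,504.3135…
Penalty: 13 × 0.75% × kr 40,000.60 = kr 3,900.06…
Final settlement = outstanding balance + penalty = kr 38,504.3135… + kr 3,900.06… = kr 42,404.37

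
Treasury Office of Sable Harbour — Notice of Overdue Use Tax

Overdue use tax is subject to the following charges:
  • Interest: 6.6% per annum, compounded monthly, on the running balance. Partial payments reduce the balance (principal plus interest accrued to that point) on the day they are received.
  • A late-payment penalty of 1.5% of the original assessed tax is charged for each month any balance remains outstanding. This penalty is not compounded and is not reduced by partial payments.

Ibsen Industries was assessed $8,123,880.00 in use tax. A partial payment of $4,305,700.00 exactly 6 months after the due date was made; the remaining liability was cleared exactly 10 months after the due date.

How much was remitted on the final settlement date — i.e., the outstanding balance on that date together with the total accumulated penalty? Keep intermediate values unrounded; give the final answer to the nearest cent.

$5,399,288.04

Monthly rate = 6.6% ÷ 12 = 0.55%
Balance at month 6: $8,123,880.0000 × (1 + 0.0055)^6 = $8,395,681.3945…
After $4,305,700.00 payment: $8,395,681.3945… − $4,305,700.00 = $4,089,981.3945…
Balance at month 10: $4,089,981.3945… × (1 + 0.0055)^4 = $4,180,706.0424…
Penalty: 10 × 1.5% × $8,123,880.00 = $1,218,582.00
Final settlement = outstanding balance + penalty = $4,180,706.0424… + $1,218,582.00 = $5,399,288.04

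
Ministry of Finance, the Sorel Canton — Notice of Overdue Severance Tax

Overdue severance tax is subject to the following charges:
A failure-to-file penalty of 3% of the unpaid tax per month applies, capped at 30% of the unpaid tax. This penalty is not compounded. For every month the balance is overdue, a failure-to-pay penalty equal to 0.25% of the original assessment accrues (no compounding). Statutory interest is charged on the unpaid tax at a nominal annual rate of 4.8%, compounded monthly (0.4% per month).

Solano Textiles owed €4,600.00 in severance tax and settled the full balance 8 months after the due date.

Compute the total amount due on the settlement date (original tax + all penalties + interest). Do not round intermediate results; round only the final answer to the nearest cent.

Failure-to-file: 8 × 3% × €4,600.00 = €1,104.00 (under the 30% cap)
Failure-to-pay penalty = 0.25% × €4,600.00 × 8 mo = €92.00
Interest: €4,600.00 × ((1 + 0.004)^8 − 1) = €4,600.00 × 0.0324516… = €149.2774…
Total = €4,600.00 + €1,196.0000 + €149.2774… = €5,945.28

€5,945.28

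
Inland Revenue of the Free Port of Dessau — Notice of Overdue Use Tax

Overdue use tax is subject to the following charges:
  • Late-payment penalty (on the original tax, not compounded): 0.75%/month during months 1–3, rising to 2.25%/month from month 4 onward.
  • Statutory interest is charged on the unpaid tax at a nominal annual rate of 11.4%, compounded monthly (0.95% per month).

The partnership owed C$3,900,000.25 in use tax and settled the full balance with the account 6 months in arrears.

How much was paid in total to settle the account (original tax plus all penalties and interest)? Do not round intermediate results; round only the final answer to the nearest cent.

C$4,478,647.27

Penalty, months 1–3: 3 × 0.75% × C$3,900,000.25 = C$87,750.01…
Penalty, months 4–6: 3 × 2.25% × C$3,900,000.25 = C$263,250.02…
Interest: C$3,900,000.25 × ((1 + 0.0095)^6 − 1) = C$3,900,000.25 × 0.0583710… = C$227,646.9931…
Total = C$3,900,000.25 + C$351,000.0225 + C$227,646.9931… = C$4,478,647.27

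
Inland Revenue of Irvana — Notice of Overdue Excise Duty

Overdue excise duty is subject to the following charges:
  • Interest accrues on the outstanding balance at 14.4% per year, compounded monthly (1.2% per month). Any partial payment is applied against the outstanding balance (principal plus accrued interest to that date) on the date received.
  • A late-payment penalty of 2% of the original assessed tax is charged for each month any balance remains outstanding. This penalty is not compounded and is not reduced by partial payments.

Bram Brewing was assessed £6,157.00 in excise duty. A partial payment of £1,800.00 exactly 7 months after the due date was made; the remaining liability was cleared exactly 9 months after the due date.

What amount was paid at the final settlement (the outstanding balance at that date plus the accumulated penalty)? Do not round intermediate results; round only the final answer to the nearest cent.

Balance at month 7: £6,157.0000 × (1 + 0.012)^7 = £6,693.1836…
After £1,800.00 payment: £6,693.1836… − £1,800.00 = £4,893.1836…
Balance at month 9: £4,893.1836… × (1 + 0.012)^2 = £5,011.3247…
Penalty: 9 × 2% × £6,157.00 = £1,108.26
Final settlement = outstanding balance + penalty = £5,011.3247… + £1,108.26 = £6,119.58

£6,119.58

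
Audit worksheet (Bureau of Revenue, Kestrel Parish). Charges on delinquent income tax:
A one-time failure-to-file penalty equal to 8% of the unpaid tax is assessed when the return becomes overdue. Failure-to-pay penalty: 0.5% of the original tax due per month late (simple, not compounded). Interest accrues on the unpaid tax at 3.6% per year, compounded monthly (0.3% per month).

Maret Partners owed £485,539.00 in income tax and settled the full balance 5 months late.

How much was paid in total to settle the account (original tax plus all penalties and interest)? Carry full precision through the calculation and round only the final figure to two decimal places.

Failure-to-file penalty: 8% × £485,539.00 = £38,843.12
Failure-to-pay penalty = 0.5% × £485,539.00 × 5 mo = £12,138.48…
Interest: £485,539.00 × ((1 + 0.003)^5 − 1) = £485,539.00 × 0.0150903… = £7,326.9148…
Total = £485,539.00 + £50,981.5950 + £7,326.9148… = £543,847.51

£543,847.51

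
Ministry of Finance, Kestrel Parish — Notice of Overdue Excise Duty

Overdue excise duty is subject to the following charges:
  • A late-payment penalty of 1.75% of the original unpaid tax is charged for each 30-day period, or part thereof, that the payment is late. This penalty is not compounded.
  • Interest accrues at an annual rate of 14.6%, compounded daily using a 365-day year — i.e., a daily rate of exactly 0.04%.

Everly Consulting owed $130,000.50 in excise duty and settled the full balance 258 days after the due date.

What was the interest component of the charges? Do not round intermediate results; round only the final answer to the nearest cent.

Interest: $130,000.50 × ((1 + 0.0004)^258 − 1) = $130,000.50 × 0.10869025… = $14,129.7871…

$14,129.79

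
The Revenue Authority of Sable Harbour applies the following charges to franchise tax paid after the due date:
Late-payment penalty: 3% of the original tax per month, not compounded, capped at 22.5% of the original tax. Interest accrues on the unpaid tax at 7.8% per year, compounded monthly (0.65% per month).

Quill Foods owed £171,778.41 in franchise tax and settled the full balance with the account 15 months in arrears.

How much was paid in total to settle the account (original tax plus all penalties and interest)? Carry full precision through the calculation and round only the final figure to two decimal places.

Penalty (uncapped): 15 × 3% × £171,778.41 = £77,300.28…; cap = 22.5% × £171,778.41 = £38,650.14… → penalty = £38,650.14…
Interest: £171,778.41 × ((1 + 0.0065)^15 − 1) = £171,778.41 × 0.1020637… = £17,532.3360…
Total = £171,778.41 + £38,650.1423… + £17,532.3360… = £227,960.89

£227,960.89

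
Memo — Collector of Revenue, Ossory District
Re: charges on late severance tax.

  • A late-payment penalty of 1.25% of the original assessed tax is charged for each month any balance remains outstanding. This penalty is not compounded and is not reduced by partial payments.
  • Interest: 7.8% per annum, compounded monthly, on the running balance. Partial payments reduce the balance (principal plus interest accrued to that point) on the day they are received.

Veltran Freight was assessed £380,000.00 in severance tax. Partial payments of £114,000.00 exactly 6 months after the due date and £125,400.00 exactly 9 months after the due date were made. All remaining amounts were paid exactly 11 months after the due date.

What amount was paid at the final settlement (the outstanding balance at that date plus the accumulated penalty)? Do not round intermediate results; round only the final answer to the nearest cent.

£215,531.49

Monthly rate = 7.8% ÷ 12 = 0.65%
Balance at month 6: £380,000.0000 × (1 + 0.0065)^6 = £395,062.9224…
After £114,000.00 payment: £395,062.9224… − £114,000.00 = £281,062.9224…
Balance at month 9: £281,062.9224… × (1 + 0.0065)^3 = £286,579.3512…
After £125,400.00 payment: £286,579.3512… − £125,400.00 = £161,179.3512…
Balance at month 11: £161,179.3512… × (1 + 0.0065)^2 = £163,281.4926…
Penalty: 11 × 1.25% × £380,000.00 = £52,250.00
Final settlement = outstanding balance + penalty = £163,281.4926… + £52,250.00 = £215,531.49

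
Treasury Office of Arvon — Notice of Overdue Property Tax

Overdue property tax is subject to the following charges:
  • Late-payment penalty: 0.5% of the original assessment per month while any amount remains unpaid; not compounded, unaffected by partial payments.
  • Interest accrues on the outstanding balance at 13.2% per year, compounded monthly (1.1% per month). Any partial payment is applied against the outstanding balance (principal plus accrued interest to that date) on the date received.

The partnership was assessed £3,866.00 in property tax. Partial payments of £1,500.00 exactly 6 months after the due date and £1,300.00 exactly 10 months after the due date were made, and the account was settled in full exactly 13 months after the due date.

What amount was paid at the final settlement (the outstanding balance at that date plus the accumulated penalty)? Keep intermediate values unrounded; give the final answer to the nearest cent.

Balance at month 6: £3,866.0000 × (1 + 0.011)^6 = £4,128.2766…
After £1,500.00 payment: £4,128.2766… − £1,500.00 = £2,628.2766…
Balance at month 10: £2,628.2766… × (1 + 0.011)^4 = £2,745.8429…
After £1,300.00 payment: £2,745.8429… − £1,300.00 = £1,445.8429…
Balance at month 13: £1,445.8429… × (1 + 0.011)^3 = £1,494.0825…
Penalty: 13 × 0.5% × £3,866.00 = £251.29
Final settlement = outstanding balance + penalty = £1,494.0825… + £251.29 = £1,745.37

£1,745.37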